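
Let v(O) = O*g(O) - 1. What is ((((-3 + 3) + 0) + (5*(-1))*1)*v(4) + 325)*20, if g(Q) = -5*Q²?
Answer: 38600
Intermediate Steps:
v(O) = -1 - 5*O³ (v(O) = O*(-5*O²) - 1 = -5*O³ - 1 = -1 - 5*O³)
((((-3 + 3) + 0) + (5*(-1))*1)*v(4) + 325)*20 = ((((-3 + 3) + 0) + (5*(-1))*1)*(-1 - 5*4³) + 325)*20 = (((0 + 0) - 5*1)*(-1 - 5*64) + 325)*20 = ((0 - 5)*(-1 - 320) + 325)*20 = (-5*(-321) + 325)*20 = (1605 + 325)*20 = 1930*20 = 38600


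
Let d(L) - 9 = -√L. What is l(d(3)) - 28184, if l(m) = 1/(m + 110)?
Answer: -399028953/14158 + √3/14158 ≈ -28184.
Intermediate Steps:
d(L) = 9 - √L
l(m) = 1/(110 + m)
l(d(3)) - 28184 = 1/(110 + (9 - √3)) - 28184 = 1/(119 - √3) - 28184 = -28184 + 1/(119 - √3)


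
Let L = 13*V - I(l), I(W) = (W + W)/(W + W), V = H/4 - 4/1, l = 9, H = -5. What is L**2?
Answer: 76729/16 ≈ 4795.6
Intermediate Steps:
V = -21/4 (V = -5/4 - 4/1 = -5*1/4 - 4*1 = -5/4 - 4 = -21/4 ≈ -5.2500)
I(W) = 1 (I(W) = (2*W)/((2*W)) = (2*W)*(1/(2*W)) = 1)
L = -277/4 (L = 13*(-21/4) - 1*1 = -273/4 - 1 = -277/4 ≈ -69.250)
L**2 = (-277/4)**2 = 76729/16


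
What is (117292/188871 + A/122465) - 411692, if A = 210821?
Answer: -9522417601241509/23130087015 ≈ -4.1169e+5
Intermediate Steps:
(117292/188871 + A/122465) - 411692 = (117292/188871 + 210821/122465) - 411692 = 54182137871/23130087015 - 411692 = -9522417601241509/23130087015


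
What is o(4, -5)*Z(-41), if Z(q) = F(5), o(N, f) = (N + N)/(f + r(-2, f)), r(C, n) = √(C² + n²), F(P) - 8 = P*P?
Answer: 330 + 66*√29 ≈ 685.42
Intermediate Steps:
F(P) = 8 + P² (F(P) = 8 + P*P = 8 + P²)
o(N, f) = 2*N/(f + √(4 + f²)) (o(N, f) = (N + N)/(f + √((-2)² + f²)) = (2*N)/(f + √(4 + f²)) = 2*N/(f + √(4 + f²)))
Z(q) = 33 (Z(q) = 8 + 5² = 8 + 25 = 33)
o(4, -5)*Z(-41) = (2*4/(-5 + √(4 + (-5)²)))*33 = (2*4/(-5 + √(4 + 25)))*33 = (2*4/(-5 + √29))*33 = (8/(-5 + √29))*33 = 264/(-5 + √29)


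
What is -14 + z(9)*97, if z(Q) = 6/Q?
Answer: 152/3 ≈ 50.667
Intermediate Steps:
-14 + z(9)*97 = -14 + (6/9)*97 = -14 + (6*(⅑))*97 = -14 + (⅔)*97 = -14 + 194/3 = 152/3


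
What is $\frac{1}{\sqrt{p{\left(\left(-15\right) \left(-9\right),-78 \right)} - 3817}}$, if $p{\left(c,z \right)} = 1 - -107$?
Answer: $- \frac{i \sqrt{3709}}{3709} \approx - 0.01642 i$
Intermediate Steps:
$p{\left(c,z \right)} = 108$ ($p{\left(c,z \right)} = 1 + 107 = 108$)
$\frac{1}{\sqrt{p{\left(\left(-15\right) \left(-9\right),-78 \right)} - 3817}} = \frac{1}{\sqrt{108 - 3817}} = \frac{1}{\sqrt{-3709}} = \frac{1}{i \sqrt{3709}} = - \frac{i \sqrt{3709}}{3709}$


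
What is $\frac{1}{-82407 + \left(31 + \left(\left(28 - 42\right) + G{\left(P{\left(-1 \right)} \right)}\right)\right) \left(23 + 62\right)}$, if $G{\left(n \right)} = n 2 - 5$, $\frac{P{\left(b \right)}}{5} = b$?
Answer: $- \frac{1}{82237} \approx -1.216 \cdot 10^{-5}$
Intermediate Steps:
$P{\left(b \right)} = 5 b$
$G{\left(n \right)} = -5 + 2 n$ ($G{\left(n \right)} = 2 n - 5 = -5 + 2 n$)
$\frac{1}{-82407 + \left(31 + \left(\left(28 - 42\right) + G{\left(P{\left(-1 \right)} \right)}\right)\right) \left(23 + 62\right)} = \frac{1}{-82407 + \left(31 + \left(\left(28 - 42\right) + \left(-5 + 2 \cdot 5 \left(-1\right)\right)\right)\right) \left(23 + 62\right)} = \frac{1}{-82407 + \left(31 + \left(-14 + \left(-5 + 2 \left(-5\right)\right)\right)\right) 85} = \frac{1}{-82407 + \left(31 - 29\right) 85} = \frac{1}{-82407 + 2 \cdot 85} = \frac{1}{-82407 + 170} = \frac{1}{-82237} = - \frac{1}{82237}$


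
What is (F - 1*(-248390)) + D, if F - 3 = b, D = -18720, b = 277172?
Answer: 506845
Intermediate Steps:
F = 277175 (F = 3 + 277172 = 277175)
(F - 1*(-248390)) + D = (277175 - 1*(-248390)) - 18720 = (277175 + 248390) - 18720 = 525565 - 18720 = 506845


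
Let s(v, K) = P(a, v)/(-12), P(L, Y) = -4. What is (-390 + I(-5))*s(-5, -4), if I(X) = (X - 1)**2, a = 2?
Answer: -118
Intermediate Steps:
s(v, K) = 1/3 (s(v, K) = -4/(-12) = -4*(-1/12) = 1/3)
I(X) = (-1 + X)**2
(-390 + I(-5))*s(-5, -4) = (-390 + (-1 - 5)**2)*(1/3) = (-390 + (-6)**2)*(1/3) = (-390 + 36)*(1/3) = -354*1/3 = -118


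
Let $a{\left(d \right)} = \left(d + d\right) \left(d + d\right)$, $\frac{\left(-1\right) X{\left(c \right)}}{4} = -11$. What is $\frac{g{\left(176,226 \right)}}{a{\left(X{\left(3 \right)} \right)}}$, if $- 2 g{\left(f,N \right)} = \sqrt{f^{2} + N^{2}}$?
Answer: $- \frac{\sqrt{20513}}{7744} \approx -0.018495$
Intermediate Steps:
$X{\left(c \right)} = 44$ ($X{\left(c \right)} = \left(-4\right) \left(-11\right) = 44$)
$g{\left(f,N \right)} = - \frac{\sqrt{N^{2} + f^{2}}}{2}$ ($g{\left(f,N \right)} = - \frac{\sqrt{f^{2} + N^{2}}}{2} = - \frac{\sqrt{N^{2} + f^{2}}}{2}$)
$a{\left(d \right)} = 4 d^{2}$ ($a{\left(d \right)} = 2 d 2 d = 4 d^{2}$)
$\frac{g{\left(176,226 \right)}}{a{\left(X{\left(3 \right)} \right)}} = \frac{\left(- \frac{1}{2}\right) \sqrt{226^{2} + 176^{2}}}{4 \cdot 44^{2}} = \frac{\left(- \frac{1}{2}\right) \sqrt{51076 + 30976}}{4 \cdot 1936} = \frac{\left(- \frac{1}{2}\right) \sqrt{82052}}{7744} = - \frac{2 \sqrt{20513}}{2} \cdot \frac{1}{7744} = - \sqrt{20513} \cdot \frac{1}{7744} = - \frac{\sqrt{20513}}{7744}$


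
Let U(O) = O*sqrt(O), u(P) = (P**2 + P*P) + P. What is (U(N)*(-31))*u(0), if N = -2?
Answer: 0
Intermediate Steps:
u(P) = P + 2*P**2 (u(P) = (P**2 + P**2) + P = 2*P**2 + P = P + 2*P**2)
U(O) = O**(3/2)
(U(N)*(-31))*u(0) = ((-2)**(3/2)*(-31))*(0*(1 + 2*0)) = (-2*I*sqrt(2)*(-31))*(0*(1 + 0)) = (62*I*sqrt(2))*(0*1) = (62*I*sqrt(2))*0 = 0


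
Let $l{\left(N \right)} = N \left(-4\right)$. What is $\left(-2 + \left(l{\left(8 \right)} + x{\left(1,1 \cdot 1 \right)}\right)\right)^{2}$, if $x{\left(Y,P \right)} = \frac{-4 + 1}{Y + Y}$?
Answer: $\frac{5041}{4} \approx 1260.3$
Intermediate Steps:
$x{\left(Y,P \right)} = - \frac{3}{2 Y}$
$l{\left(N \right)} = - 4 N$
$\left(-2 + \left(l{\left(8 \right)} + x{\left(1,1 \cdot 1 \right)}\right)\right)^{2} = \left(-2 - \left(32 + \frac{3}{2 \cdot 1}\right)\right)^{2} = \left(-2 - \frac{67}{2}\right)^{2} = \left(- \frac{71}{2}\right)^{2} = \frac{5041}{4}$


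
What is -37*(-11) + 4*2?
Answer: 415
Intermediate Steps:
-37*(-11) + 4*2 = 407 + 8 = 415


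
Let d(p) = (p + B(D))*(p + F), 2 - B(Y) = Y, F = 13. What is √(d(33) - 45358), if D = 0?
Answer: 2*I*√10937 ≈ 209.16*I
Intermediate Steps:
B(Y) = 2 - Y
d(p) = (2 + p)*(13 + p) (d(p) = (p + (2 - 1*0))*(p + 13) = (p + (2 + 0))*(13 + p) = (p + 2)*(13 + p) = (2 + p)*(13 + p))
√(d(33) - 45358) = √((26 + 33² + 15*33) - 45358) = √((26 + 1089 + 495) - 45358) = √(1610 - 45358) = √(-43748) = 2*I*√10937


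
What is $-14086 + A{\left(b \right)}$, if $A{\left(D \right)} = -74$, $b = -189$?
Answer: $-14160$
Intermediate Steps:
$-14086 + A{\left(b \right)} = -14086 - 74 = -14160$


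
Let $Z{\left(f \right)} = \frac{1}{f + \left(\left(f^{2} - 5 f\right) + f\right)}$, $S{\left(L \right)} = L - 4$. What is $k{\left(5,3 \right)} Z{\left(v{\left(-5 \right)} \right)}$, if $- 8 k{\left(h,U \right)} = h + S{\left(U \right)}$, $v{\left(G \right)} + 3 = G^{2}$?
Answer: $- \frac{1}{836} \approx -0.0011962$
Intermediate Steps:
$S{\left(L \right)} = -4 + L$ ($S{\left(L \right)} = L - 4 = -4 + L$)
$v{\left(G \right)} = -3 + G^{2}$
$k{\left(h,U \right)} = \frac{1}{2} - \frac{U}{8} - \frac{h}{8}$ ($k{\left(h,U \right)} = - \frac{h + \left(-4 + U\right)}{8} = - \frac{-4 + U + h}{8} = \frac{1}{2} - \frac{U}{8} - \frac{h}{8}$)
$Z{\left(f \right)} = \frac{1}{f^{2} - 3 f}$ ($Z{\left(f \right)} = \frac{1}{f + \left(f^{2} - 4 f\right)} = \frac{1}{f^{2} - 3 f}$)
$k{\left(5,3 \right)} Z{\left(v{\left(-5 \right)} \right)} = \left(\frac{1}{2} - \frac{3}{8} - \frac{5}{8}\right) \frac{1}{\left(-3 + \left(-5\right)^{2}\right) \left(-3 - \left(3 - \left(-5\right)^{2}\right)\right)} = \left(\frac{1}{2} - \frac{3}{8} - \frac{5}{8}\right) \frac{1}{\left(-3 + 25\right) \left(-3 + \left(-3 + 25\right)\right)} = - \frac{\frac{1}{22} \frac{1}{-3 + 22}}{2} = - \frac{\frac{1}{22} \cdot \frac{1}{19}}{2} = \left(- \frac{1}{2}\right) \frac{1}{418} = - \frac{1}{836}$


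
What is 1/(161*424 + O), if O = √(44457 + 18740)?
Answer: 68264/4659910499 - √63197/4659910499 ≈ 1.4595e-5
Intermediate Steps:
O = √63197 ≈ 251.39
1/(161*424 + O) = 1/(161*424 + √63197) = 1/(68264 + √63197)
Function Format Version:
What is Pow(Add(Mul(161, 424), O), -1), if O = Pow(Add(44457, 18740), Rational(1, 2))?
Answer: Add(Rational(68264, 4659910499), Mul(Rational(-1, 4659910499), Pow(63197, Rational(1, 2)))) ≈ 1.4595e-5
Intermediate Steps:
O = Pow(63197, Rational(1, 2)) ≈ 251.39
Pow(Add(Mul(161, 424), O), -1) = Pow(Add(Mul(161, 424), Pow(63197, Rational(1, 2))), -1) = Pow(Add(68264, Pow(63197, Rational(1, 2))), -1)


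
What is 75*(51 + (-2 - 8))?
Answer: 3075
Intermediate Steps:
75*(51 + (-2 - 8)) = 75*(51 - 10) = 75*41 = 3075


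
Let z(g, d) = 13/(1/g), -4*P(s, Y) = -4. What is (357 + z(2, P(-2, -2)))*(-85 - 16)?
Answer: -38683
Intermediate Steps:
P(s, Y) = 1 (P(s, Y) = -¼*(-4) = 1)
z(g, d) = 13*g
(357 + z(2, P(-2, -2)))*(-85 - 16) = (357 + 13*2)*(-85 - 16) = (357 + 26)*(-101) = 383*(-101) = -38683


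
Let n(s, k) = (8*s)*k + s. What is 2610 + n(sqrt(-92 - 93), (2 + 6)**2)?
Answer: 2610 + 513*I*sqrt(185) ≈ 2610.0 + 6977.6*I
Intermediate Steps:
n(s, k) = s + 8*k*s (n(s, k) = 8*k*s + s = s + 8*k*s)
2610 + n(sqrt(-92 - 93), (2 + 6)**2) = 2610 + sqrt(-92 - 93)*(1 + 8*(2 + 6)**2) = 2610 + sqrt(-185)*(1 + 8*8**2) = 2610 + (I*sqrt(185))*(1 + 8*64) = 2610 + (I*sqrt(185))*(1 + 512) = 2610 + (I*sqrt(185))*513 = 2610 + 513*I*sqrt(185)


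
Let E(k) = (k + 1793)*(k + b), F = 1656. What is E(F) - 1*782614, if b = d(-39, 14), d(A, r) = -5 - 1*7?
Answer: 4887542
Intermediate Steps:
d(A, r) = -12 (d(A, r) = -5 - 7 = -12)
b = -12
E(k) = (-12 + k)*(1793 + k) (E(k) = (k + 1793)*(k - 12) = (1793 + k)*(-12 + k) = (-12 + k)*(1793 + k))
E(F) - 1*782614 = (-21516 + 1656² + 1781*1656) - 1*782614 = (-21516 + 2742336 + 2949336) - 782614 = 5670156 - 782614 = 4887542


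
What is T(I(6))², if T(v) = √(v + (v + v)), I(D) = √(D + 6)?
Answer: 6*√3 ≈ 10.392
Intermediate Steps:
I(D) = √(6 + D)
T(v) = √3*√v (T(v) = √(v + 2*v) = √(3*v) = √3*√v)
T(I(6))² = (√3*√(√(6 + 6)))² = (√3*√(√12))² = (√3*√(2*√3))² = (√3*(√2*3^(¼)))² = (√2*3^(¾))² = 6*√3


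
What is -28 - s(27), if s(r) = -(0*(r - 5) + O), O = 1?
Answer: -27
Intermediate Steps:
s(r) = -1 (s(r) = -(0*(r - 5) + 1) = -(0*(-5 + r) + 1) = -(0 + 1) = -1*1 = -1)
-28 - s(27) = -28 - 1*(-1) = -28 + 1 = -27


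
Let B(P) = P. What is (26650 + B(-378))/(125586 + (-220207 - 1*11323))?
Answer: -3284/13243 ≈ -0.24798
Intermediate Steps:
(26650 + B(-378))/(125586 + (-220207 - 1*11323)) = (26650 - 378)/(125586 + (-220207 - 1*11323)) = 26272/(125586 + (-220207 - 11323)) = 26272/(125586 - 231530) = 26272/(-105944) = 26272*(-1/105944) = -3284/13243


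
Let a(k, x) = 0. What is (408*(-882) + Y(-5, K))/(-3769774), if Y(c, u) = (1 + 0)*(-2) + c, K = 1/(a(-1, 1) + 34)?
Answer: 359863/3769774 ≈ 0.095460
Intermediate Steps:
K = 1/34 (K = 1/(0 + 34) = 1/34 ≈ 0.029412)
Y(c, u) = -2 + c (Y(c, u) = 1*(-2) + c = -2 + c)
(408*(-882) + Y(-5, K))/(-3769774) = (408*(-882) + (-2 - 5))/(-3769774) = (-359856 - 7)*(-1/3769774) = -359863*(-1/3769774) = 359863/3769774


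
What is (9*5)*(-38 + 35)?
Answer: -135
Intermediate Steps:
(9*5)*(-38 + 35) = 45*(-3) = -135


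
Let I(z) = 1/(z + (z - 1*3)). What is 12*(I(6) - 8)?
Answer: -284/3 ≈ -94.667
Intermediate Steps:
I(z) = 1/(-3 + 2*z) (I(z) = 1/(z + (z - 3)) = 1/(z + (-3 + z)) = 1/(-3 + 2*z))
12*(I(6) - 8) = 12*(1/(-3 + 2*6) - 8) = 12*(1/(-3 + 12) - 8) = 12*(1/9 - 8) = 12*(⅑ - 8) = 12*(-71/9) = -284/3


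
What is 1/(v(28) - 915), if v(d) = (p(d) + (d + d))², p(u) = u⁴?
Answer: 1/377870842029 ≈ 2.6464e-12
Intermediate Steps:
v(d) = (d⁴ + 2*d)² (v(d) = (d⁴ + (d + d))² = (d⁴ + 2*d)²)
1/(v(28) - 915) = 1/(28²*(2 + 28³)² - 915) = 1/(784*(2 + 21952)² - 915) = 1/(784*21954² - 915) = 1/(784*481978116 - 915) = 1/(377870842944 - 915) = 1/377870842029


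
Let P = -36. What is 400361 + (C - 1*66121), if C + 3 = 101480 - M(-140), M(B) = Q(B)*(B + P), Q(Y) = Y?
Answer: 411077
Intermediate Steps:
M(B) = B*(-36 + B) (M(B) = B*(B - 36) = B*(-36 + B))
C = 76837 (C = -3 + (101480 - (-140)*(-36 - 140)) = -3 + (101480 - (-140)*(-176)) = -3 + (101480 - 1*24640) = -3 + (101480 - 24640) = -3 + 76840 = 76837)
400361 + (C - 1*66121) = 400361 + (76837 - 1*66121) = 400361 + (76837 - 66121) = 400361 + 10716 = 411077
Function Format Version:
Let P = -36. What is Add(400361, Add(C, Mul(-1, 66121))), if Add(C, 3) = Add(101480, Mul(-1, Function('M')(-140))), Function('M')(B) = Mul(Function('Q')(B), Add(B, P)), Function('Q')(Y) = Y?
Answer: 411077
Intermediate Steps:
Function('M')(B) = Mul(B, Add(-36, B)) (Function('M')(B) = Mul(B, Add(B, -36)) = Mul(B, Add(-36, B)))
C = 76837 (C = Add(-3, Add(101480, Mul(-1, Mul(-140, Add(-36, -140))))) = Add(-3, Add(101480, Mul(-1, Mul(-140, -176)))) = Add(-3, Add(101480, Mul(-1, 24640))) = Add(-3, Add(101480, -24640)) = Add(-3, 76840) = 76837)
Add(400361, Add(C, Mul(-1, 66121))) = Add(400361, Add(76837, Mul(-1, 66121))) = Add(400361, Add(76837, -66121)) = Add(400361, 10716) = 411077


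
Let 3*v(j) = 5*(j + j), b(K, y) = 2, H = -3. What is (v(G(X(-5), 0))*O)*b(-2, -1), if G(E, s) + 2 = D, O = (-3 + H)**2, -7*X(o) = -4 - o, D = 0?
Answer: -480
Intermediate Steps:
X(o) = 4/7 + o/7 (X(o) = -(-4 - o)/7 = 4/7 + o/7)
O = 36 (O = (-3 - 3)**2 = (-6)**2 = 36)
G(E, s) = -2 (G(E, s) = -2 + 0 = -2)
v(j) = 10*j/3 (v(j) = (5*(j + j))/3 = (5*(2*j))/3 = (10*j)/3 = 10*j/3)
(v(G(X(-5), 0))*O)*b(-2, -1) = (((10/3)*(-2))*36)*2 = -20/3*36*2 = -240*2 = -480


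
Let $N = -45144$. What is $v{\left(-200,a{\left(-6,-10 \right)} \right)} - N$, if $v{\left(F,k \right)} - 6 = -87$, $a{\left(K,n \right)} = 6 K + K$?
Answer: $45063$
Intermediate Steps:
$a{\left(K,n \right)} = 7 K$
$v{\left(F,k \right)} = -81$ ($v{\left(F,k \right)} = 6 - 87 = -81$)
$v{\left(-200,a{\left(-6,-10 \right)} \right)} - N = -81 - -45144 = -81 + 45144 = 45063$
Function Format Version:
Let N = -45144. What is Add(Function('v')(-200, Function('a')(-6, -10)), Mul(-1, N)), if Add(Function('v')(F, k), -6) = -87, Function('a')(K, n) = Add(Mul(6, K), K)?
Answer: 45063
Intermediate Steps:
Function('a')(K, n) = Mul(7, K)
Function('v')(F, k) = -81 (Function('v')(F, k) = Add(6, -87) = -81)
Add(Function('v')(-200, Function('a')(-6, -10)), Mul(-1, N)) = Add(-81, Mul(-1, -45144)) = Add(-81, 45144) = 45063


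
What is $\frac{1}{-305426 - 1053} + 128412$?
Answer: $\frac{39355581347}{306479} \approx 1.2841 \cdot 10^{5}$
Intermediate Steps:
$\frac{1}{-305426 - 1053} + 128412 = \frac{1}{-306479} + 128412 = - \frac{1}{306479} + 128412 = \frac{39355581347}{306479}$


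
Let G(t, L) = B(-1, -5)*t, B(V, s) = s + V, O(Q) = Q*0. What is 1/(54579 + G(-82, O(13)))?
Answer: 1/55071 ≈ 1.8158e-5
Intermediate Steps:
O(Q) = 0
B(V, s) = V + s
G(t, L) = -6*t (G(t, L) = (-1 - 5)*t = -6*t)
1/(54579 + G(-82, O(13))) = 1/(54579 - 6*(-82)) = 1/(54579 + 492) = 1/55071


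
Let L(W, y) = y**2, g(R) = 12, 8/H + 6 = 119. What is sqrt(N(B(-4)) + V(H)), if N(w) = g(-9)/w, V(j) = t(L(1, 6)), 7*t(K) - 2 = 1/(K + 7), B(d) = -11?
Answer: 3*I*sqrt(976745)/3311 ≈ 0.89547*I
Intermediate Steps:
H = 8/113 (H = 8/(-6 + 119) = 8/113 ≈ 0.070796)
t(K) = 2/7 + 1/(7*(7 + K)) (t(K) = 2/7 + 1/(7*(K + 7)) = 2/7 + 1/(7*(7 + K)))
V(j) = 87/301 (V(j) = (15 + 2*6**2)/(7*(7 + 6**2)) = (15 + 2*36)/(7*(7 + 36)) = (1/7)*(15 + 72)/43 = (1/7)*(1/43)*87 = 87/301)
N(w) = 12/w
sqrt(N(B(-4)) + V(H)) = sqrt(12/(-11) + 87/301) = sqrt(12*(-1/11) + 87/301) = sqrt(-12/11 + 87/301) = sqrt(-2655/3311) = 3*I*sqrt(976745)/3311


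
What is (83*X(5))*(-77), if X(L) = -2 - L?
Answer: 44737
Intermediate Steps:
(83*X(5))*(-77) = (83*(-2 - 1*5))*(-77) = (83*(-2 - 5))*(-77) = (83*(-7))*(-77) = -581*(-77) = 44737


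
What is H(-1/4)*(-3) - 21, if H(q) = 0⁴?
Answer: -21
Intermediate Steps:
H(q) = 0
H(-1/4)*(-3) - 21 = 0*(-3) - 21 = 0 - 21 = -21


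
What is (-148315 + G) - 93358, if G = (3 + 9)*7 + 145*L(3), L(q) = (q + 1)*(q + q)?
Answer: -238109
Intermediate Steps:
L(q) = 2*q*(1 + q) (L(q) = (1 + q)*(2*q) = 2*q*(1 + q))
G = 3564 (G = (3 + 9)*7 + 145*(2*3*(1 + 3)) = 12*7 + 145*(2*3*4) = 84 + 145*24 = 84 + 3480 = 3564)
(-148315 + G) - 93358 = (-148315 + 3564) - 93358 = -144751 - 93358 = -238109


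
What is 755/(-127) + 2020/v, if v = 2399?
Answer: -1554705/304673 ≈ -5.1029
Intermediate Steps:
755/(-127) + 2020/v = 755/(-127) + 2020/2399 = 755*(-1/127) + 2020*(1/2399) = -755/127 + 2020/2399 = -1554705/304673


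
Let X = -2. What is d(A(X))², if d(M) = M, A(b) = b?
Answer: 4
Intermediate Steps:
d(A(X))² = (-2)² = 4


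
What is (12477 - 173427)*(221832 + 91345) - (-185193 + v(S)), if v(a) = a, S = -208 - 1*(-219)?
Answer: -50405652968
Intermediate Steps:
S = 11 (S = -208 + 219 = 11)
(12477 - 173427)*(221832 + 91345) - (-185193 + v(S)) = (12477 - 173427)*(221832 + 91345) - (-185193 + 11) = -160950*313177 - 1*(-185182) = -50405838150 + 185182 = -50405652968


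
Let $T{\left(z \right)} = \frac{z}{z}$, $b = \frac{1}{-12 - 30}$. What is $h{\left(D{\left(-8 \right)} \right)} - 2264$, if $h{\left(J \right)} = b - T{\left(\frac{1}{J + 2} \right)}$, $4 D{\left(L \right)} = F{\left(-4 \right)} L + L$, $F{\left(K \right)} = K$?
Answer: $- \frac{95131}{42} \approx -2265.0$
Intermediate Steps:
$b = - \frac{1}{42}$ ($b = \frac{1}{-42} = - \frac{1}{42} \approx -0.02381$)
$D{\left(L \right)} = - \frac{3 L}{4}$ ($D{\left(L \right)} = \frac{- 4 L + L}{4} = \frac{\left(-3\right) L}{4} = - \frac{3 L}{4}$)
$T{\left(z \right)} = 1$
$h{\left(J \right)} = - \frac{43}{42}$ ($h{\left(J \right)} = - \frac{1}{42} - 1 = - \frac{43}{42}$)
$h{\left(D{\left(-8 \right)} \right)} - 2264 = - \frac{43}{42} - 2264 = - \frac{95131}{42}$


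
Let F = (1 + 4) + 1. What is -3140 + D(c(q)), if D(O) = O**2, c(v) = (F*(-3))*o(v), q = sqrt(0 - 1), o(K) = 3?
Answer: -224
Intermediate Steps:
q = I (q = sqrt(-1) = I ≈ 1.0*I)
F = 6 (F = 5 + 1 = 6)
c(v) = -54 (c(v) = (6*(-3))*3 = -18*3 = -54)
-3140 + D(c(q)) = -3140 + (-54)**2 = -3140 + 2916 = -224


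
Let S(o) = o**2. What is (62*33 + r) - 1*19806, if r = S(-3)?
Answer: -17751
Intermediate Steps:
r = 9 (r = (-3)**2 = 9)
(62*33 + r) - 1*19806 = (62*33 + 9) - 1*19806 = (2046 + 9) - 19806 = 2055 - 19806 = -17751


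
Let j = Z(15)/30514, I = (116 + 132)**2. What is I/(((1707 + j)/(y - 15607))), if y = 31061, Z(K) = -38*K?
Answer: 381618850624/685353 ≈ 5.5682e+5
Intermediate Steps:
I = 61504 (I = 248**2 = 61504)
j = -15/803 (j = -38*15/30514 = -570*1/30514 = -15/803 ≈ -0.018680)
I/(((1707 + j)/(y - 15607))) = 61504/(((1707 - 15/803)/(31061 - 15607))) = 61504/(((1370706/803)/15454)) = 61504/(((1370706/803)*(1/15454))) = 61504/(685353/6204781) = 61504*(6204781/685353) = 381618850624/685353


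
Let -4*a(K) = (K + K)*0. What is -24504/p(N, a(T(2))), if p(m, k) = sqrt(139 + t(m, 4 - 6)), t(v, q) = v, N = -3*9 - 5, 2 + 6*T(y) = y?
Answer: -24504*sqrt(107)/107 ≈ -2368.9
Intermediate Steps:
T(y) = -1/3 + y/6
N = -32 (N = -27 - 5 = -32)
a(K) = 0 (a(K) = -(K + K)*0/4 = -2*K*0/4 = -1/4*0 = 0)
p(m, k) = sqrt(139 + m)
-24504/p(N, a(T(2))) = -24504/sqrt(139 - 32) = -24504*sqrt(107)/107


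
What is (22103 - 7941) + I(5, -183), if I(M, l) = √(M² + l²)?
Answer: 14162 + √33514 ≈ 14345.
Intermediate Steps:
(22103 - 7941) + I(5, -183) = (22103 - 7941) + √(5² + (-183)²) = 14162 + √(25 + 33489) = 14162 + √33514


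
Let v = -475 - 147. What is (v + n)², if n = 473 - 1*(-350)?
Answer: 40401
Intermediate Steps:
n = 823 (n = 473 + 350 = 823)
v = -622
(v + n)² = (-622 + 823)² = 201² = 40401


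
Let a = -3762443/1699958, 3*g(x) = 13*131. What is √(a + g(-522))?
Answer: √14706716488115730/5099874 ≈ 23.779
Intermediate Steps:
g(x) = 1703/3 (g(x) = (13*131)/3 = (⅓)*1703 = 1703/3)
a = -3762443/1699958 (a = -3762443*1/1699958 = -3762443/1699958 ≈ -2.2133)
√(a + g(-522)) = √(-3762443/1699958 + 1703/3) = √(2883741145/5099874) = √14706716488115730/5099874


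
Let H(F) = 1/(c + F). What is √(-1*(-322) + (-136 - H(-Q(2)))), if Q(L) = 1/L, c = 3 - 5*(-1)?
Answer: 2*√10455/15 ≈ 13.633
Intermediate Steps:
c = 8 (c = 3 + 5 = 8)
H(F) = 1/(8 + F)
√(-1*(-322) + (-136 - H(-Q(2)))) = √(-1*(-322) + (-136 - 1/(8 - 1/2))) = √(322 + (-136 - 1/(8 - 1*½))) = √(322 + (-136 - 1/(8 - ½))) = √(322 + (-136 - 1/15/2)) = √(322 + (-136 - 1*2/15)) = √(322 + (-136 - 2/15)) = √(322 - 2042/15) = √(2788/15) = 2*√10455/15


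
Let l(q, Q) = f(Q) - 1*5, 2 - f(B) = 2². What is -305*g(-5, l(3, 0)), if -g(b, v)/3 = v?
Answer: -6405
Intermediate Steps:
f(B) = -2 (f(B) = 2 - 1*2² = 2 - 1*4 = 2 - 4 = -2)
l(q, Q) = -7 (l(q, Q) = -2 - 1*5 = -2 - 5 = -7)
g(b, v) = -3*v
-305*g(-5, l(3, 0)) = -(-915)*(-7) = -305*21 = -6405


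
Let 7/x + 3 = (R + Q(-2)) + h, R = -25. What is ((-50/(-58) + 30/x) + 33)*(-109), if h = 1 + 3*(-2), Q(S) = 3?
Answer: 2095634/203 ≈ 10323.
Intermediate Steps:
h = -5 (h = 1 - 6 = -5)
x = -7/30 (x = 7/(-3 + ((-25 + 3) - 5)) = 7/(-3 + (-22 - 5)) = 7/(-3 - 27) = 7/(-30) = 7*(-1/30) = -7/30 ≈ -0.23333)
((-50/(-58) + 30/x) + 33)*(-109) = ((-50/(-58) + 30/(-7/30)) + 33)*(-109) = ((-50*(-1/58) + 30*(-30/7)) + 33)*(-109) = ((25/29 - 900/7) + 33)*(-109) = (-25925/203 + 33)*(-109) = -19226/203*(-109) = 2095634/203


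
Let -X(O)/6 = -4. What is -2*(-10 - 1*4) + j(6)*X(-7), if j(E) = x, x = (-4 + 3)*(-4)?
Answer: 124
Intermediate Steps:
X(O) = 24 (X(O) = -6*(-4) = 24)
x = 4 (x = -1*(-4) = 4)
j(E) = 4
-2*(-10 - 1*4) + j(6)*X(-7) = -2*(-10 - 1*4) + 4*24 = -2*(-10 - 4) + 96 = -2*(-14) + 96 = 28 + 96 = 124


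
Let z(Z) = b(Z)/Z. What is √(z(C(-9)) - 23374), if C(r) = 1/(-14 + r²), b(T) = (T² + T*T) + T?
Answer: I*√104921263/67 ≈ 152.88*I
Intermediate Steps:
b(T) = T + 2*T² (b(T) = (T² + T²) + T = 2*T² + T = T + 2*T²)
z(Z) = 1 + 2*Z (z(Z) = (Z*(1 + 2*Z))/Z = 1 + 2*Z)
√(z(C(-9)) - 23374) = √((1 + 2/(-14 + (-9)²)) - 23374) = √((1 + 2/(-14 + 81)) - 23374) = √((1 + 2/67) - 23374) = √(69/67 - 23374) = √(-1565989/67) = I*√104921263/67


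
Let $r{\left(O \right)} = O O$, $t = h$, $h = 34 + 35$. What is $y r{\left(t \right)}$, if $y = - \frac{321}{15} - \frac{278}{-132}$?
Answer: $- \frac{10104429}{110} \approx -91859.0$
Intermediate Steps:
$h = 69$
$t = 69$
$y = - \frac{6367}{330}$ ($y = \left(-321\right) \frac{1}{15} - - \frac{139}{66} = - \frac{107}{5} + \frac{139}{66} = - \frac{6367}{330} \approx -19.294$)
$r{\left(O \right)} = O^{2}$
$y r{\left(t \right)} = - \frac{6367 \cdot 69^{2}}{330} = \left(- \frac{6367}{330}\right) 4761 = - \frac{10104429}{110}$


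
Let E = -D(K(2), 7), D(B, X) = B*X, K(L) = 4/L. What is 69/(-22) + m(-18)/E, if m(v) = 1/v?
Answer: -8683/2772 ≈ -3.1324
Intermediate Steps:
E = -14 (E = -4/2*7 = -4*(1/2)*7 = -2*7 = -1*14 = -14)
69/(-22) + m(-18)/E = 69/(-22) + 1/(-18*(-14)) = 69*(-1/22) - 1/18*(-1/14) = -69/22 + 1/252 = -8683/2772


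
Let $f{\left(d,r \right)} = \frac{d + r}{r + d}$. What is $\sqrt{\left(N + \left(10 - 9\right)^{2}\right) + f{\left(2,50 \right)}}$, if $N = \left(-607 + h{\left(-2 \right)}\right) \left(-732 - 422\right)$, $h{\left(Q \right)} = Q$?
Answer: $2 \sqrt{175697} \approx 838.32$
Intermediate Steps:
$f{\left(d,r \right)} = 1$ ($f{\left(d,r \right)} = \frac{d + r}{d + r} = 1$)
$N = 702786$ ($N = \left(-607 - 2\right) \left(-732 - 422\right) = \left(-609\right) \left(-1154\right) = 702786$)
$\sqrt{\left(N + \left(10 - 9\right)^{2}\right) + f{\left(2,50 \right)}} = \sqrt{\left(702786 + \left(10 - 9\right)^{2}\right) + 1} = \sqrt{\left(702786 + 1^{2}\right) + 1} = \sqrt{\left(702786 + 1\right) + 1} = \sqrt{702787 + 1} = \sqrt{702788} = 2 \sqrt{175697}$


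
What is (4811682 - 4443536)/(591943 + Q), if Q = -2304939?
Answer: -184073/856498 ≈ -0.21491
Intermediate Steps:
(4811682 - 4443536)/(591943 + Q) = (4811682 - 4443536)/(591943 - 2304939) = 368146/(-1712996) = 368146*(-1/1712996) = -184073/856498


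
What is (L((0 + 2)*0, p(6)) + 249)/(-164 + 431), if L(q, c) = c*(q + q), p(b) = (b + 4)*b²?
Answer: 83/89 ≈ 0.93258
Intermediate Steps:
p(b) = b²*(4 + b) (p(b) = (4 + b)*b² = b²*(4 + b))
L(q, c) = 2*c*q (L(q, c) = c*(2*q) = 2*c*q)
(L((0 + 2)*0, p(6)) + 249)/(-164 + 431) = (2*(6²*(4 + 6))*((0 + 2)*0) + 249)/(-164 + 431) = (2*(36*10)*(2*0) + 249)/267 = (2*360*0 + 249)*(1/267) = (0 + 249)*(1/267) = 249*(1/267) = 83/89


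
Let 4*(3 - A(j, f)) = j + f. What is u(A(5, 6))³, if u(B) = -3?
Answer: -27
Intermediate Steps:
A(j, f) = 3 - f/4 - j/4 (A(j, f) = 3 - (j + f)/4 = 3 - (f + j)/4 = 3 + (-f/4 - j/4) = 3 - f/4 - j/4)
u(A(5, 6))³ = (-3)³ = -27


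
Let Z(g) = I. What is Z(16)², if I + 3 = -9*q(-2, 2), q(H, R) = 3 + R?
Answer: 2304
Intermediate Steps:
I = -48 (I = -3 - 9*(3 + 2) = -3 - 9*5 = -3 - 45 = -48)
Z(g) = -48
Z(16)² = (-48)² = 2304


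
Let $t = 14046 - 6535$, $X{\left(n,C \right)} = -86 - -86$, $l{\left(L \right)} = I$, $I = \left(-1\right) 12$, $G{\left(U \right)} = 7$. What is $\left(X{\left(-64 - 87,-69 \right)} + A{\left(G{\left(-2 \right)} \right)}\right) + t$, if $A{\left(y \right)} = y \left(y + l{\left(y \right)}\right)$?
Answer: $7476$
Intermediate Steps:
$I = -12$
$l{\left(L \right)} = -12$
$A{\left(y \right)} = y \left(-12 + y\right)$ ($A{\left(y \right)} = y \left(y - 12\right) = y \left(-12 + y\right)$)
$X{\left(n,C \right)} = 0$ ($X{\left(n,C \right)} = -86 + 86 = 0$)
$t = 7511$ ($t = 14046 - 6535 = 7511$)
$\left(X{\left(-64 - 87,-69 \right)} + A{\left(G{\left(-2 \right)} \right)}\right) + t = \left(0 + 7 \left(-12 + 7\right)\right) + 7511 = \left(0 + 7 \left(-5\right)\right) + 7511 = \left(0 - 35\right) + 7511 = -35 + 7511 = 7476$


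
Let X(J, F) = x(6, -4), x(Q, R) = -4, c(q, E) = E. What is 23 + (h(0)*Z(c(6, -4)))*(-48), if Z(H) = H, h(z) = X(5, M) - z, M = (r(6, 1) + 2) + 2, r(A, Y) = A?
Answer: -745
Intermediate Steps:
M = 10 (M = (6 + 2) + 2 = 8 + 2 = 10)
X(J, F) = -4
h(z) = -4 - z
23 + (h(0)*Z(c(6, -4)))*(-48) = 23 + ((-4 - 1*0)*(-4))*(-48) = 23 + ((-4 + 0)*(-4))*(-48) = 23 - 4*(-4)*(-48) = 23 + 16*(-48) = 23 - 768 = -745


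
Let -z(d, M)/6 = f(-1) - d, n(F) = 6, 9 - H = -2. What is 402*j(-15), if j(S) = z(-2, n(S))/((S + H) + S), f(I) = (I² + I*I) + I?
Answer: 7236/19 ≈ 380.84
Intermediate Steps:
H = 11 (H = 9 - 1*(-2) = 9 + 2 = 11)
f(I) = I + 2*I² (f(I) = (I² + I²) + I = 2*I² + I = I + 2*I²)
z(d, M) = -6 + 6*d (z(d, M) = -6*(-(1 + 2*(-1)) - d) = -6*(-(1 - 2) - d) = -6*(-1*(-1) - d) = -6*(1 - d) = -6 + 6*d)
j(S) = -18/(11 + 2*S) (j(S) = (-6 + 6*(-2))/((S + 11) + S) = (-6 - 12)/((11 + S) + S) = -18/(11 + 2*S))
402*j(-15) = 402*(-18/(11 + 2*(-15))) = 402*(-18/(11 - 30)) = 402*(-18/(-19)) = 402*(-18*(-1/19)) = 402*(18/19) = 7236/19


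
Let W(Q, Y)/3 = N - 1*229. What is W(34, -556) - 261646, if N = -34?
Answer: -262435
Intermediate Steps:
W(Q, Y) = -789 (W(Q, Y) = 3*(-34 - 1*229) = 3*(-34 - 229) = 3*(-263) = -789)
W(34, -556) - 261646 = -789 - 261646 = -262435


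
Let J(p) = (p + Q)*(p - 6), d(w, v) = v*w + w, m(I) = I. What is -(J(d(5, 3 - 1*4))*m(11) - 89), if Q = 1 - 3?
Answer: -43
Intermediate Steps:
d(w, v) = w + v*w
Q = -2
J(p) = (-6 + p)*(-2 + p) (J(p) = (p - 2)*(p - 6) = (-2 + p)*(-6 + p) = (-6 + p)*(-2 + p))
-(J(d(5, 3 - 1*4))*m(11) - 89) = -((12 + (5*(1 + (3 - 1*4)))² - 40*(1 + (3 - 1*4)))*11 - 89) = -((12 + (5*(1 + (3 - 4)))² - 40*(1 + (3 - 4)))*11 - 89) = -((12 + (5*(1 - 1))² - 40*(1 - 1))*11 - 89) = -((12 + (5*0)² - 40*0)*11 - 89) = -((12 + 0² - 8*0)*11 - 89) = -((12 + 0 + 0)*11 - 89) = -(12*11 - 89) = -(132 - 89) = -1*43 = -43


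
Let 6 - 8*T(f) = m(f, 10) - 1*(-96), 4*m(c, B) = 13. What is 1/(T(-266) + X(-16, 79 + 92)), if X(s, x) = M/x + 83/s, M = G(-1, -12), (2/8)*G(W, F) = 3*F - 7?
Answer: -5472/97673 ≈ -0.056024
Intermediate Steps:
G(W, F) = -28 + 12*F (G(W, F) = 4*(3*F - 7) = 4*(-7 + 3*F) = -28 + 12*F)
m(c, B) = 13/4 (m(c, B) = (1/4)*13 = 13/4)
M = -172 (M = -28 + 12*(-12) = -28 - 144 = -172)
X(s, x) = -172/x + 83/s
T(f) = -373/32 (T(f) = 3/4 - (13/4 - 1*(-96))/8 = 3/4 - (13/4 + 96)/8 = 3/4 - 1/8*397/4 = 3/4 - 397/32 = -373/32)
1/(T(-266) + X(-16, 79 + 92)) = 1/(-373/32 + (-172/(79 + 92) + 83/(-16))) = 1/(-373/32 + (-172/171 + 83*(-1/16))) = 1/(-373/32 + (-172*1/171 - 83/16)) = 1/(-373/32 + (-172/171 - 83/16)) = 1/(-373/32 - 16945/2736) = 1/(-97673/5472) = -5472/97673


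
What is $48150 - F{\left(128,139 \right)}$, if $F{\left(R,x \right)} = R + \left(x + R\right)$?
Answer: $47755$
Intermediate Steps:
$F{\left(R,x \right)} = x + 2 R$ ($F{\left(R,x \right)} = R + \left(R + x\right) = x + 2 R$)
$48150 - F{\left(128,139 \right)} = 48150 - \left(139 + 2 \cdot 128\right) = 48150 - \left(139 + 256\right) = 48150 - 395 = 47755$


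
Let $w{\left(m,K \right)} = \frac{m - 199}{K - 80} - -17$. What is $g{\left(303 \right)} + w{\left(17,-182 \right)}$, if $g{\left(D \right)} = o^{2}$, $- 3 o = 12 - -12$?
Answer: $\frac{10702}{131} \approx 81.695$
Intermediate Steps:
$o = -8$ ($o = - \frac{12 - -12}{3} = - \frac{12 + 12}{3} = \left(- \frac{1}{3}\right) 24 = -8$)
$w{\left(m,K \right)} = 17 + \frac{-199 + m}{-80 + K}$ ($w{\left(m,K \right)} = \frac{-199 + m}{-80 + K} + 17 = 17 + \frac{-199 + m}{-80 + K}$)
$g{\left(D \right)} = 64$ ($g{\left(D \right)} = \left(-8\right)^{2} = 64$)
$g{\left(303 \right)} + w{\left(17,-182 \right)} = 64 + \frac{-1559 + 17 + 17 \left(-182\right)}{-80 - 182} = 64 + \frac{-1559 + 17 - 3094}{-262} = 64 - - \frac{2318}{131} = 64 + \frac{2318}{131} = \frac{10702}{131}$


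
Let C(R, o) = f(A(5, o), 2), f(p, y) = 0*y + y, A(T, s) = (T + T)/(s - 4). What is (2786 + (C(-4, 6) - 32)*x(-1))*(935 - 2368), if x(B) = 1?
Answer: -3949348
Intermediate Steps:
A(T, s) = 2*T/(-4 + s) (A(T, s) = (2*T)/(-4 + s) = 2*T/(-4 + s))
f(p, y) = y (f(p, y) = 0 + y = y)
C(R, o) = 2
(2786 + (C(-4, 6) - 32)*x(-1))*(935 - 2368) = (2786 + (2 - 32)*1)*(935 - 2368) = (2786 - 30*1)*(-1433) = (2786 - 30)*(-1433) = 2756*(-1433) = -3949348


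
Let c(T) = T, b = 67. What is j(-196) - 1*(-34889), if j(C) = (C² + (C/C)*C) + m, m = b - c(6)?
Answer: 73170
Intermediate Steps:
m = 61 (m = 67 - 1*6 = 67 - 6 = 61)
j(C) = 61 + C + C² (j(C) = (C² + (C/C)*C) + 61 = (C² + 1*C) + 61 = (C² + C) + 61 = (C + C²) + 61 = 61 + C + C²)
j(-196) - 1*(-34889) = (61 - 196 + (-196)²) - 1*(-34889) = (61 - 196 + 38416) + 34889 = 38281 + 34889 = 73170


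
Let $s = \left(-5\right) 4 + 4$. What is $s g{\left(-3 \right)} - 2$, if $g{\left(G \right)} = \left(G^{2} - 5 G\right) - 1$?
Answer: $-370$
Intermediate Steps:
$g{\left(G \right)} = -1 + G^{2} - 5 G$
$s = -16$ ($s = -20 + 4 = -16$)
$s g{\left(-3 \right)} - 2 = - 16 \left(-1 + \left(-3\right)^{2} - -15\right) - 2 = - 16 \left(-1 + 9 + 15\right) - 2 = \left(-16\right) 23 - 2 = -368 - 2 = -370$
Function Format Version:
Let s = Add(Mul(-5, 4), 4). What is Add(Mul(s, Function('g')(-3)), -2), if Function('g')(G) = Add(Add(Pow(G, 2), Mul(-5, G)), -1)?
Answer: -370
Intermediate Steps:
Function('g')(G) = Add(-1, Pow(G, 2), Mul(-5, G))
s = -16 (s = Add(-20, 4) = -16)
Add(Mul(s, Function('g')(-3)), -2) = Add(Mul(-16, Add(-1, Pow(-3, 2), Mul(-5, -3))), -2) = Add(Mul(-16, Add(-1, 9, 15)), -2) = Add(Mul(-16, 23), -2) = Add(-368, -2) = -370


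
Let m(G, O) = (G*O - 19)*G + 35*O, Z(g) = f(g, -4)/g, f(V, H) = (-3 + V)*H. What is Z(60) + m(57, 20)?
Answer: 322966/5 ≈ 64593.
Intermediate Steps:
f(V, H) = H*(-3 + V)
Z(g) = (12 - 4*g)/g (Z(g) = (-4*(-3 + g))/g = (12 - 4*g)/g)
m(G, O) = 35*O + G*(-19 + G*O) (m(G, O) = (-19 + G*O)*G + 35*O = G*(-19 + G*O) + 35*O = 35*O + G*(-19 + G*O))
Z(60) + m(57, 20) = (-4 + 12/60) + (-19*57 + 35*20 + 20*57**2) = (-4 + 12*(1/60)) + (-1083 + 700 + 20*3249) = (-4 + 1/5) + (-1083 + 700 + 64980) = -19/5 + 64597 = 322966/5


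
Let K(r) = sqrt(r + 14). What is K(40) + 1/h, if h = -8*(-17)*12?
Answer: 1/1632 + 3*sqrt(6) ≈ 7.3491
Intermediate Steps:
K(r) = sqrt(14 + r)
h = 1632 (h = 136*12 = 1632)
K(40) + 1/h = sqrt(14 + 40) + 1/1632 = sqrt(54) + 1/1632 = 3*sqrt(6) + 1/1632 = 1/1632 + 3*sqrt(6)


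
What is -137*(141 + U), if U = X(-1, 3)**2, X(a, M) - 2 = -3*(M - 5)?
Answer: -28085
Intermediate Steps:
X(a, M) = 17 - 3*M (X(a, M) = 2 - 3*(M - 5) = 2 - 3*(-5 + M) = 2 + (15 - 3*M) = 17 - 3*M)
U = 64 (U = (17 - 3*3)**2 = (17 - 9)**2 = 8**2 = 64)
-137*(141 + U) = -137*(141 + 64) = -137*205 = -28085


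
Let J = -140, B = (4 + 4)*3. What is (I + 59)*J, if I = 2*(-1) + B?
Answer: -11340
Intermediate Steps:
B = 24 (B = 8*3 = 24)
I = 22 (I = 2*(-1) + 24 = -2 + 24 = 22)
(I + 59)*J = (22 + 59)*(-140) = 81*(-140) = -11340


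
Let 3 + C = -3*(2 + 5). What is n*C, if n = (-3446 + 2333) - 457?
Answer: 37680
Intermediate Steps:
C = -24 (C = -3 - 3*(2 + 5) = -3 - 3*7 = -3 - 21 = -24)
n = -1570 (n = -1113 - 457 = -1570)
n*C = -1570*(-24) = 37680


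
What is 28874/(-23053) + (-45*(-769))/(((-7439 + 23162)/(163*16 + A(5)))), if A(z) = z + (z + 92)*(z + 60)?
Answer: 790430241752/40273591 ≈ 19627.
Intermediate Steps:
A(z) = z + (60 + z)*(92 + z) (A(z) = z + (92 + z)*(60 + z) = z + (60 + z)*(92 + z))
28874/(-23053) + (-45*(-769))/(((-7439 + 23162)/(163*16 + A(5)))) = 28874/(-23053) + (-45*(-769))/(((-7439 + 23162)/(163*16 + (5520 + 5² + 153*5)))) = 28874*(-1/23053) + 34605/((15723/(2608 + (5520 + 25 + 765)))) = -28874/23053 + 34605/((15723/(2608 + 6310))) = -28874/23053 + 34605/((15723/8918)) = -28874/23053 + 34605/((15723*(1/8918))) = -28874/23053 + 34605/(15723/8918) = -28874/23053 + 34605*(8918/15723) = -28874/23053 + 34289710/1747 = 790430241752/40273591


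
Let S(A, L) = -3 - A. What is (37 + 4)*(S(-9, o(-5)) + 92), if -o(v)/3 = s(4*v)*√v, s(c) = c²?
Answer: 4018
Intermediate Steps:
o(v) = -48*v^(5/2) (o(v) = -3*(4*v)²*√v = -3*16*v²*√v = -48*v^(5/2))
(37 + 4)*(S(-9, o(-5)) + 92) = (37 + 4)*((-3 - 1*(-9)) + 92) = 41*((-3 + 9) + 92) = 41*(6 + 92) = 41*98 = 4018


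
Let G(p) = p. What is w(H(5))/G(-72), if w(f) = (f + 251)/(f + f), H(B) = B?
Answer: -16/45 ≈ -0.35556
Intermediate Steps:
w(f) = (251 + f)/(2*f) (w(f) = (251 + f)/((2*f)) = (251 + f)*(1/(2*f)) = (251 + f)/(2*f))
w(H(5))/G(-72) = ((½)*(251 + 5)/5)/(-72) = ((½)*(⅕)*256)*(-1/72) = (128/5)*(-1/72) = -16/45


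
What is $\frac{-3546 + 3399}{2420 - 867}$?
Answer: $- \frac{147}{1553} \approx -0.094656$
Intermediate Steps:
$\frac{-3546 + 3399}{2420 - 867} = - \frac{147}{1553}$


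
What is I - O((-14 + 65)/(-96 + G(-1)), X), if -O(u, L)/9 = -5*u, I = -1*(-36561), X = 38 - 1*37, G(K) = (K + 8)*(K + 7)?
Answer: 73207/2 ≈ 36604.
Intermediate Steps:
G(K) = (7 + K)*(8 + K) (G(K) = (8 + K)*(7 + K) = (7 + K)*(8 + K))
X = 1 (X = 38 - 37 = 1)
I = 36561
O(u, L) = 45*u (O(u, L) = -(-45)*u = 45*u)
I - O((-14 + 65)/(-96 + G(-1)), X) = 36561 - 45*(-14 + 65)/(-96 + (56 + (-1)² + 15*(-1))) = 36561 - 45*51/(-96 + (56 + 1 - 15)) = 36561 - 45*51/(-96 + 42) = 36561 - 45*51/(-54) = 36561 - 45*51*(-1/54) = 36561 - 45*(-17)/18 = 36561 - 1*(-85/2) = 36561 + 85/2 = 73207/2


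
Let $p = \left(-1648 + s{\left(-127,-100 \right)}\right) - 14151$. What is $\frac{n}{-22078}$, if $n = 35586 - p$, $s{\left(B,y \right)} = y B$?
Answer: $- \frac{38685}{22078} \approx -1.7522$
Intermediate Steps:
$s{\left(B,y \right)} = B y$
$p = -3099$ ($p = \left(-1648 - -12700\right) - 14151 = \left(-1648 + 12700\right) - 14151 = 11052 - 14151 = -3099$)
$n = 38685$ ($n = 35586 - -3099 = 35586 + 3099 = 38685$)
$\frac{n}{-22078} = \frac{38685}{-22078} = 38685 \left(- \frac{1}{22078}\right) = - \frac{38685}{22078}$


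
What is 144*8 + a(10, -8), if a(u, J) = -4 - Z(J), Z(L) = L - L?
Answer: 1148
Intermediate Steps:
Z(L) = 0
a(u, J) = -4 (a(u, J) = -4 - 1*0 = -4 + 0 = -4)
144*8 + a(10, -8) = 144*8 - 4 = 1152 - 4 = 1148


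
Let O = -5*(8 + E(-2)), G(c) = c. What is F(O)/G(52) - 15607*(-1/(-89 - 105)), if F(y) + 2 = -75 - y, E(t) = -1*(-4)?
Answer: -407431/5044 ≈ -80.775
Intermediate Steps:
E(t) = 4
O = -60 (O = -5*(8 + 4) = -5*12 = -60)
F(y) = -77 - y (F(y) = -2 + (-75 - y) = -77 - y)
F(O)/G(52) - 15607*(-1/(-89 - 105)) = (-77 - 1*(-60))/52 - 15607*(-1/(-89 - 105)) = (-77 + 60)*(1/52) - 15607/((-194*(-1))) = -17*1/52 - 15607/194 = -17/52 - 15607*1/194 = -17/52 - 15607/194 = -407431/5044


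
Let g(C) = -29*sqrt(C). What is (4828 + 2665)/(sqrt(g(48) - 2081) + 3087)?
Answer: 7493/(3087 + I*sqrt(2081 + 116*sqrt(3))) ≈ 2.4267 - 0.037552*I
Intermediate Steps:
(4828 + 2665)/(sqrt(g(48) - 2081) + 3087) = (4828 + 2665)/(sqrt(-116*sqrt(3) - 2081) + 3087) = 7493/(sqrt(-116*sqrt(3) - 2081) + 3087) = 7493/(sqrt(-2081 - 116*sqrt(3)) + 3087) = 7493/(3087 + sqrt(-2081 - 116*sqrt(3)))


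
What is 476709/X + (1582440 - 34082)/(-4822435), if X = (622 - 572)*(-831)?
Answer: -157548829421/13358144950 ≈ -11.794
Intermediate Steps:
X = -41550 (X = 50*(-831) = -41550)
476709/X + (1582440 - 34082)/(-4822435) = 476709/(-41550) + (1582440 - 34082)/(-4822435) = 476709*(-1/41550) + 1548358*(-1/4822435) = -158903/13850 - 1548358/4822435 = -157548829421/13358144950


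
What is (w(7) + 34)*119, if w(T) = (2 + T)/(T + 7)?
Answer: 8245/2 ≈ 4122.5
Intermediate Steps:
w(T) = (2 + T)/(7 + T)
(w(7) + 34)*119 = ((2 + 7)/(7 + 7) + 34)*119 = (9/14 + 34)*119 = (485/14)*119 = 8245/2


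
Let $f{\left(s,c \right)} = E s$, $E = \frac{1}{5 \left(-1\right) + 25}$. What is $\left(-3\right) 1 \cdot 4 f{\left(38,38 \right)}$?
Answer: $- \frac{114}{5} \approx -22.8$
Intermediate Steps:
$E = \frac{1}{20}$ ($E = \frac{1}{-5 + 25} = \frac{1}{20} \approx 0.05$)
$f{\left(s,c \right)} = \frac{s}{20}$
$\left(-3\right) 1 \cdot 4 f{\left(38,38 \right)} = \left(-3\right) 1 \cdot 4 \cdot \frac{1}{20} \cdot 38 = \left(-3\right) 4 \cdot \frac{19}{10} = \left(-12\right) \frac{19}{10} = - \frac{114}{5}$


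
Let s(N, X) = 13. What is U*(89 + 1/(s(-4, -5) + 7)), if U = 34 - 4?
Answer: 5343/2 ≈ 2671.5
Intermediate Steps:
U = 30
U*(89 + 1/(s(-4, -5) + 7)) = 30*(89 + 1/(13 + 7)) = 30*(89 + 1/20) = 30*(1781/20) = 5343/2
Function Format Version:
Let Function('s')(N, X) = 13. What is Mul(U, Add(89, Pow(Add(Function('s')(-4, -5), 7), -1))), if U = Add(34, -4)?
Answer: Rational(5343, 2) ≈ 2671.5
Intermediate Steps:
U = 30
Mul(U, Add(89, Pow(Add(Function('s')(-4, -5), 7), -1))) = Mul(30, Add(89, Pow(Add(13, 7), -1))) = Mul(30, Add(89, Pow(20, -1))) = Mul(30, Add(89, Rational(1, 20))) = Mul(30, Rational(1781, 20)) = Rational(5343, 2)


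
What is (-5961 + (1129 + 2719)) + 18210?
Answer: 16097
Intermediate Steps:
(-5961 + (1129 + 2719)) + 18210 = (-5961 + 3848) + 18210 = -2113 + 18210 = 16097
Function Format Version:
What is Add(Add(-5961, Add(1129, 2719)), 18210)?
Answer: 16097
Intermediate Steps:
Add(Add(-5961, Add(1129, 2719)), 18210) = Add(Add(-5961, 3848), 18210) = Add(-2113, 18210) = 16097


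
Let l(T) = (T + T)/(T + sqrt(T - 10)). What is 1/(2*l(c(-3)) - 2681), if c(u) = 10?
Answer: -1/2677 ≈ -0.00037355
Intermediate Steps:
l(T) = 2*T/(T + sqrt(-10 + T)) (l(T) = (2*T)/(T + sqrt(-10 + T)) = 2*T/(T + sqrt(-10 + T)))
1/(2*l(c(-3)) - 2681) = 1/(2*(2*10/(10 + sqrt(-10 + 10))) - 2681) = 1/(2*(2*10/(10 + sqrt(0))) - 2681) = 1/(2*(2*10/(10 + 0)) - 2681) = 1/(2*(2*10/10) - 2681) = 1/(2*(2*10*(1/10)) - 2681) = 1/(2*2 - 2681) = 1/(4 - 2681) = 1/(-2677) = -1/2677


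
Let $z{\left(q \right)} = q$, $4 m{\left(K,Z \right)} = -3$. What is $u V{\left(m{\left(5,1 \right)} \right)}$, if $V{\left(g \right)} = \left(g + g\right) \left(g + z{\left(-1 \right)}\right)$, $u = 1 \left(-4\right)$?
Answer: $- \frac{21}{2} \approx -10.5$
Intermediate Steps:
$m{\left(K,Z \right)} = - \frac{3}{4}$ ($m{\left(K,Z \right)} = \frac{1}{4} \left(-3\right) = - \frac{3}{4}$)
$u = -4$
$V{\left(g \right)} = 2 g \left(-1 + g\right)$ ($V{\left(g \right)} = \left(g + g\right) \left(g - 1\right) = 2 g \left(-1 + g\right)$)
$u V{\left(m{\left(5,1 \right)} \right)} = - 4 \cdot 2 \left(- \frac{3}{4}\right) \left(-1 - \frac{3}{4}\right) = - 4 \cdot 2 \left(- \frac{3}{4}\right) \left(- \frac{7}{4}\right) = \left(-4\right) \frac{21}{8} = - \frac{21}{2}$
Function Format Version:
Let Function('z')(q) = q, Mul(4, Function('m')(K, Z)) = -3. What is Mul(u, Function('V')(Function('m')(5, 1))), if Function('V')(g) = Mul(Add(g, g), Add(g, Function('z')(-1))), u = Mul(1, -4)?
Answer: Rational(-21, 2) ≈ -10.500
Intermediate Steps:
Function('m')(K, Z) = Rational(-3, 4) (Function('m')(K, Z) = Mul(Rational(1, 4), -3) = Rational(-3, 4))
u = -4
Function('V')(g) = Mul(2, g, Add(-1, g)) (Function('V')(g) = Mul(Add(g, g), Add(g, -1)) = Mul(Mul(2, g), Add(-1, g)) = Mul(2, g, Add(-1, g)))
Mul(u, Function('V')(Function('m')(5, 1))) = Mul(-4, Mul(2, Rational(-3, 4), Add(-1, Rational(-3, 4)))) = Mul(-4, Mul(2, Rational(-3, 4), Rational(-7, 4))) = Mul(-4, Rational(21, 8)) = Rational(-21, 2)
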